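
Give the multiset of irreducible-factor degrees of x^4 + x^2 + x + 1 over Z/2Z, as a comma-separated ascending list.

1, 3

Write h(x) = x^4 + x^2 + x + 1.
Roots in Z/2Z: h(0) = 1; h(1) = 0 → root.
Linear factors from roots: (x + 1).
Complete factorization: h(x) = (x + 1)·(x^3 + x^2 + 1).
Factor degrees with multiplicity: 1 + 3 = 4.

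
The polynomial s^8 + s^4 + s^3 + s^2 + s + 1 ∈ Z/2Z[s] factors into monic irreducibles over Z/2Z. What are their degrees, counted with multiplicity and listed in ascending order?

1, 1, 1, 2, 3

Write f(s) = s^8 + s^4 + s^3 + s^2 + s + 1.
Roots in Z/2Z: f(0) = 1; f(1) = 0 → root.
Linear factors from roots: (s + 1).
Complete factorization: f(s) = (s + 1)^3·(s^2 + s + 1)·(s^3 + s + 1).
Factor degrees with multiplicity: 1 + 1 + 1 + 2 + 3 = 8.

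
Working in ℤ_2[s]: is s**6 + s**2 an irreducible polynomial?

No

Write h(s) = s**6 + s**2.
Check for roots in ℤ_2: h(0) = 0 → root; h(1) = 0 → root.
h(0) = 0, so (s) divides h(s); h is reducible.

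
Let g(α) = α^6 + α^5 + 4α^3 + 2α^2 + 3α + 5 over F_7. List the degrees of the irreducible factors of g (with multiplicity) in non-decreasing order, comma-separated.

1, 1, 1, 1, 2

Linear factors from roots: (α + 5), (α + 3), (α + 2), (α + 1).
Complete factorization: g(α) = (α + 1)·(α + 2)·(α + 3)·(α + 5)·(α^2 + 4α + 6).
Factor degrees with multiplicity: 1 + 1 + 1 + 1 + 2 = 6.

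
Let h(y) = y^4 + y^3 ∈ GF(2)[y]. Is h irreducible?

Check for roots in GF(2): h(0) = 0 → root; h(1) = 0 → root.
h(0) = 0, so (y) divides h(y); h is reducible.

No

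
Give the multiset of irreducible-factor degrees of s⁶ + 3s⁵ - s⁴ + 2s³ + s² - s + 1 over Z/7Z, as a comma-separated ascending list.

Write f(s) = s⁶ + 3s⁵ - s⁴ + 2s³ + s² - s + 1.
Complete factorization: f(s) = (s⁶ + 3s⁵ - s⁴ + 2s³ + s² - s + 1).
Factor degrees with multiplicity: 6 = 6.

6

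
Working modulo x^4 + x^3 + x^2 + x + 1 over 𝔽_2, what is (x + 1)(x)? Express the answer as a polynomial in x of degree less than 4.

x^2 + x

Multiply in 𝔽_2[x]: (x + 1)·(x) = x^2 + x.
Reduced: x^2 + x.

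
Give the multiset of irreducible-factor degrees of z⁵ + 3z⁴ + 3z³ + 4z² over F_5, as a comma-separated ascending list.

1, 1, 1, 2

Write h(z) = z⁵ + 3z⁴ + 3z³ + 4z².
Roots in F_5: h(0) = 0 → root; h(1) = 1; h(2) = 0 → root; h(3) = 3; h(4) = 3.
Linear factors from roots: (z), (z + 3).
Complete factorization: h(z) = (z + 3)·(z)^2·(z² + 3).
Factor degrees with multiplicity: 1 + 1 + 1 + 2 = 5.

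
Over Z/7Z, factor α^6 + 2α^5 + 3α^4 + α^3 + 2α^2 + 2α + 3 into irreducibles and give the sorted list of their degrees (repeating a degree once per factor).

Write f(α) = α^6 + 2α^5 + 3α^4 + α^3 + 2α^2 + 2α + 3.
Linear factors from roots: (α + 6), (α + 4).
Complete factorization: f(α) = (α + 4)·(α + 6)·(α^4 + 6α^3 + 3α^2 + 2α + 1).
Factor degrees with multiplicity: 1 + 1 + 4 = 6.

1, 1, 4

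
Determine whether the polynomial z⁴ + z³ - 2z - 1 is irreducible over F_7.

Yes

Write f(z) = z⁴ + z³ - 2z - 1.
Check for roots in F_7: f(0) = 6; f(1) = 6; f(2) = 5; f(3) = 3; f(4) = 3; f(5) = 4; f(6) = 1.
No roots, so no linear factors.
Degree-2 irreducible divisors: test the 21 monic irreducibles of degree 2 over GF(7).
None of them divide f (all give nonzero remainder).
No irreducible factor of degree ≤ 2 exists, so f is irreducible over GF(7).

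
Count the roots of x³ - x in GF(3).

3

Write P(x) = x³ - x.
Evaluate at each of the 3 elements of GF(3):
P(0) = 0 → root; P(1) = 0 → root; P(2) = 0 → root.
Roots: {0, 1, 2}.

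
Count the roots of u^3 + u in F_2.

Write h(u) = u^3 + u.
Evaluate at each of the 2 elements of F_2:
h(0) = 0 → root; h(1) = 0 → root.
Roots: {0, 1}.

2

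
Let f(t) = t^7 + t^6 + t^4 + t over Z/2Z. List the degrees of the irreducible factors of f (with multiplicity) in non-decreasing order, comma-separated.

Roots in Z/2Z: f(0) = 0 → root; f(1) = 0 → root.
Linear factors from roots: (t), (t + 1).
Complete factorization: f(t) = (t)·(t + 1)^3·(t^3 + t + 1).
Factor degrees with multiplicity: 1 + 1 + 1 + 1 + 3 = 7.

1, 1, 1, 1, 3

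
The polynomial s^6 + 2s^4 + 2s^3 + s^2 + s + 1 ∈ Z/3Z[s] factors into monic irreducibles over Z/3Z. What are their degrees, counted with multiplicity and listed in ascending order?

6

Write g(s) = s^6 + 2s^4 + 2s^3 + s^2 + s + 1.
Roots in Z/3Z: g(0) = 1; g(1) = 2; g(2) = 2.
Complete factorization: g(s) = (s^6 + 2s^4 + 2s^3 + s^2 + s + 1).
Factor degrees with multiplicity: 6 = 6.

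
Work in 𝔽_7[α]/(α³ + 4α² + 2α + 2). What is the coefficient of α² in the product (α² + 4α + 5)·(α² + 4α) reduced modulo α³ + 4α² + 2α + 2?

3

Multiply in 𝔽_7[α]: (α² + 4α + 5)·(α² + 4α) = α⁴ + α³ + 6α.
Reduce using α³ ≡ 3α² + 5α + 5 (mod α³ + 4α² + 2α + 2).
Reduced: 3α² + 3α + 6.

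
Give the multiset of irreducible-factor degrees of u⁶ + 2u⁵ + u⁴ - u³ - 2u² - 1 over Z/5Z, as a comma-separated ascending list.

1, 1, 2, 2

Write h(u) = u⁶ + 2u⁵ + u⁴ - u³ - 2u² - 1.
Roots in Z/5Z: h(0) = 4; h(1) = 0 → root; h(2) = 2; h(3) = 0 → root; h(4) = 3.
Linear factors from roots: (u - 1), (u + 2).
Complete factorization: h(u) = (u + 2)·(u - 1)·(u² + 2u - 2)·(u² - u + 1).
Factor degrees with multiplicity: 1 + 1 + 2 + 2 = 6.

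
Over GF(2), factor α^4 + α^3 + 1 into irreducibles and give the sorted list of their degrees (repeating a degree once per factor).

Write f(α) = α^4 + α^3 + 1.
Roots in GF(2): f(0) = 1; f(1) = 1.
Complete factorization: f(α) = (α^4 + α^3 + 1).
Factor degrees with multiplicity: 4 = 4.

4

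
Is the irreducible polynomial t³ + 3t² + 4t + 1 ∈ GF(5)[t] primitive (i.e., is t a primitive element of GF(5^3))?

No

Write f(t) = t³ + 3t² + 4t + 1.
|GF(5^3)^×| = 5^3 − 1 = 124. Prime factorization: 124 = 2^2·31.
f is primitive ⇔ t has order 124 in GF(5)[t]/(f), i.e. t^(124/q) ≠ 1 for each prime q | 124.
t^(62) mod f = 1
t^(4) mod f = t + 3.
Since t^(62) = 1, the order of t divides 62 < 124; not primitive.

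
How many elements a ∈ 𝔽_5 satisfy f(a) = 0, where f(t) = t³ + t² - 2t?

3

Evaluate at each of the 5 elements of 𝔽_5:
f(0) = 0 → root; f(1) = 0 → root; f(2) = 3; f(3) = 0 → root; f(4) = 2.
Roots: {0, 1, 3}.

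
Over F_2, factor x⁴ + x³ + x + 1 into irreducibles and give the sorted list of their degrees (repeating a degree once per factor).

Write g(x) = x⁴ + x³ + x + 1.
Roots in F_2: g(0) = 1; g(1) = 0 → root.
Linear factors from roots: (x + 1).
Complete factorization: g(x) = (x + 1)^2·(x² + x + 1).
Factor degrees with multiplicity: 1 + 1 + 2 = 4.

1, 1, 2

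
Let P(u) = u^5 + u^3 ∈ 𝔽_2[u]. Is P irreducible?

Check for roots in 𝔽_2: P(0) = 0 → root; P(1) = 0 → root.
P(0) = 0, so (u) divides P(u); P is reducible.

No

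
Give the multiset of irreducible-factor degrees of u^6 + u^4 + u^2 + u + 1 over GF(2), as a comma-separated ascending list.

Write h(u) = u^6 + u^4 + u^2 + u + 1.
Roots in GF(2): h(0) = 1; h(1) = 1.
Complete factorization: h(u) = (u^6 + u^4 + u^2 + u + 1).
Factor degrees with multiplicity: 6 = 6.

6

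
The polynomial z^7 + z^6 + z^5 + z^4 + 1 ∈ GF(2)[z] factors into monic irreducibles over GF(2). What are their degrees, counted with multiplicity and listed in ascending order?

Write g(z) = z^7 + z^6 + z^5 + z^4 + 1.
Roots in GF(2): g(0) = 1; g(1) = 1.
Complete factorization: g(z) = (z^7 + z^6 + z^5 + z^4 + 1).
Factor degrees with multiplicity: 7 = 7.

7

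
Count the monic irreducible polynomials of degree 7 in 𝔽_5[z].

x^(5^7) − x is the product of all monic irreducibles of degree dividing 7; Möbius inversion gives N = (1/7) Σ μ(7/d)·5^d.
Divisors of 7: 1, 7; μ(7/d) for each: -1, 1.
Σ = − 5^1 + 5^7 = 78120.
N = 78120/7 = 11160.

11160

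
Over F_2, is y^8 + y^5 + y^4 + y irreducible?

Write m(y) = y^8 + y^5 + y^4 + y.
Check for roots in F_2: m(0) = 0 → root; m(1) = 0 → root.
m(0) = 0, so (y) divides m(y); m is reducible.

No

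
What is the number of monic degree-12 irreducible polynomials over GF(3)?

44220

By the necklace-counting formula, N_3(12) = (1/12) Σ_{d|12} μ(12/d)·3^d.
Divisors of 12: 1, 2, 3, 4, 6, 12; μ(12/d) for each: 0, 1, 0, -1, -1, 1.
Σ = 3^2 − 3^4 − 3^6 + 3^12 = 530640.
N = 530640/12 = 44220.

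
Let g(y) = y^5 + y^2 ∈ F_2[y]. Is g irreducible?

Check for roots in F_2: g(0) = 0 → root; g(1) = 0 → root.
g(0) = 0, so (y) divides g(y); g is reducible.

No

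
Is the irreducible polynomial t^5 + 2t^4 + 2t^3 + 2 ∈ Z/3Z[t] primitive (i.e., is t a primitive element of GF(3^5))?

No

Write f(t) = t^5 + 2t^4 + 2t^3 + 2.
|GF(3^5)^×| = 3^5 − 1 = 242. Prime factorization: 242 = 2·11^2.
f is primitive ⇔ t has order 242 in GF(3)[t]/(f), i.e. t^(242/q) ≠ 1 for each prime q | 242.
t^(121) mod f = 1
t^(22) mod f = t^4 + t^2 + t + 2.
Since t^(121) = 1, the order of t divides 121 < 242; not primitive.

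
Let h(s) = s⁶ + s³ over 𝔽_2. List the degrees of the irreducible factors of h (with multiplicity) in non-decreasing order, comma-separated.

1, 1, 1, 1, 2

Roots in 𝔽_2: h(0) = 0 → root; h(1) = 0 → root.
Linear factors from roots: (s), (s + 1).
Complete factorization: h(s) = (s + 1)·(s)^3·(s² + s + 1).
Factor degrees with multiplicity: 1 + 1 + 1 + 1 + 2 = 6.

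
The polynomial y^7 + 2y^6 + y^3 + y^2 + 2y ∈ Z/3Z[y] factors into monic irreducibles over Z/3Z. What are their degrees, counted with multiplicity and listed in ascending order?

Write g(y) = y^7 + 2y^6 + y^3 + y^2 + 2y.
Roots in Z/3Z: g(0) = 0 → root; g(1) = 1; g(2) = 2.
Linear factors from roots: (y).
Complete factorization: g(y) = (y)·(y^2 + 1)·(y^4 + 2y^3 + 2y^2 + y + 2).
Factor degrees with multiplicity: 1 + 2 + 4 = 7.

1, 2, 4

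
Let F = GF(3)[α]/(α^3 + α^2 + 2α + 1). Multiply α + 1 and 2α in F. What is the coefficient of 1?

0

Multiply in GF(3)[α]: (α + 1)·(2α) = 2α^2 + 2α.
Reduced: 2α^2 + 2α.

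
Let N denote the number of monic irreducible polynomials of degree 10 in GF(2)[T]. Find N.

99

The number of monic irreducibles of degree 10 over GF(2) is (1/10)·Σ_{d∣10} μ(10/d) 2^d.
Divisors of 10: 1, 2, 5, 10; μ(10/d) for each: 1, -1, -1, 1.
Σ = 2^1 − 2^2 − 2^5 + 2^10 = 990.
N = 990/10 = 99.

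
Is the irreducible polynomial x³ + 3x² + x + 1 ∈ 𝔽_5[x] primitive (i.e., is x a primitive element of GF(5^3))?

Write f(x) = x³ + 3x² + x + 1.
|GF(5^3)^×| = 5^3 − 1 = 124. Prime factorization: 124 = 2^2·31.
f is primitive ⇔ x has order 124 in GF(5)[x]/(f), i.e. x^(124/q) ≠ 1 for each prime q | 124.
x^(62) mod f = 1
x^(4) mod f = 3x² + 2x + 3.
Since x^(62) = 1, the order of x divides 62 < 124; not primitive.

No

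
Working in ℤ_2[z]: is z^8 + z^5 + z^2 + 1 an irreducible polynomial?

No

Write g(z) = z^8 + z^5 + z^2 + 1.
Check for roots in ℤ_2: g(0) = 1; g(1) = 0 → root.
g(1) = 0, so (z − 1) divides g(z); g is reducible.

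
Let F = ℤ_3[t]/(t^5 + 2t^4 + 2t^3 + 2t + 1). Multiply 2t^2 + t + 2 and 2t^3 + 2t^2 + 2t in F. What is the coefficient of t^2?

0

Multiply in ℤ_3[t]: (2t^2 + t + 2)·(2t^3 + 2t^2 + 2t) = t^5 + t^3 + t.
Reduce using t^5 ≡ t^4 + t^3 + t + 2 (mod t^5 + 2t^4 + 2t^3 + 2t + 1).
Reduced: t^4 + 2t^3 + 2t + 2.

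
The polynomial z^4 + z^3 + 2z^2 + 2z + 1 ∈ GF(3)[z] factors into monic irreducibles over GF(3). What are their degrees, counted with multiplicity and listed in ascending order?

Write f(z) = z^4 + z^3 + 2z^2 + 2z + 1.
Roots in GF(3): f(0) = 1; f(1) = 1; f(2) = 1.
Complete factorization: f(z) = (z^2 + 2z + 2)^2.
Factor degrees with multiplicity: 2 + 2 = 4.

2, 2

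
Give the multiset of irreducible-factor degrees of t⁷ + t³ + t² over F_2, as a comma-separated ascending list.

1, 1, 2, 3

Write f(t) = t⁷ + t³ + t².
Roots in F_2: f(0) = 0 → root; f(1) = 1.
Linear factors from roots: (t).
Complete factorization: f(t) = (t)^2·(t² + t + 1)·(t³ + t² + 1).
Factor degrees with multiplicity: 1 + 1 + 2 + 3 = 7.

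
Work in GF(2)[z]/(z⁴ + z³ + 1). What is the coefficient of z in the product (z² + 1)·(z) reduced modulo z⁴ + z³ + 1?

1

Multiply in GF(2)[z]: (z² + 1)·(z) = z³ + z.
Reduced: z³ + z.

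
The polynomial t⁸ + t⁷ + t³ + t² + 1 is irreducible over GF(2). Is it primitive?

Yes

Write f(t) = t⁸ + t⁷ + t³ + t² + 1.
|GF(2^8)^×| = 2^8 − 1 = 255. Prime factorization: 255 = 3·5·17.
f is primitive ⇔ t has order 255 in GF(2)[t]/(f), i.e. t^(255/q) ≠ 1 for each prime q | 255.
t^(85) mod f = t⁶ + t³ + t² + t.
t^(51) mod f = t⁵ + t⁴ + t² + 1.
t^(15) mod f = t⁷ + t⁶ + t⁴ + t³.
None equal 1, so t has full order 255; f is primitive.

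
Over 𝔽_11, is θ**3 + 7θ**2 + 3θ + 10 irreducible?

No

Write h(θ) = θ**3 + 7θ**2 + 3θ + 10.
Check each element of 𝔽_11 for a root: h(0)=10, h(1)=10, h(2)=8, h(3)=10, h(4)=0, h(5)=6, h(6)=1, h(7)=2, h(8)=4, h(9)=2, h(10)=2.
h(4) = 0, so (θ − 4) divides h(θ); h is reducible.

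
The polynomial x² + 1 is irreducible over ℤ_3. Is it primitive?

Write f(x) = x² + 1.
|GF(3^2)^×| = 3^2 − 1 = 8. Prime factorization: 8 = 2^3.
f is primitive ⇔ x has order 8 in GF(3)[x]/(f), i.e. x^(8/q) ≠ 1 for each prime q | 8.
x^(4) mod f = 1
Since x^(4) = 1, the order of x divides 4 < 8; not primitive.

No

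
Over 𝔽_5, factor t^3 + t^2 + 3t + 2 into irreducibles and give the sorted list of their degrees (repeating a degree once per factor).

1, 2

Write g(t) = t^3 + t^2 + 3t + 2.
Roots in 𝔽_5: g(0) = 2; g(1) = 2; g(2) = 0 → root; g(3) = 2; g(4) = 4.
Linear factors from roots: (t + 3).
Complete factorization: g(t) = (t + 3)·(t^2 + 3t + 4).
Factor degrees with multiplicity: 1 + 2 = 3.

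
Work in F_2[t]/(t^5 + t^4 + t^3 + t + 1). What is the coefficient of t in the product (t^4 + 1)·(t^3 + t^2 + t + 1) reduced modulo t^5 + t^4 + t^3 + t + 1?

Multiply in F_2[t]: (t^4 + 1)·(t^3 + t^2 + t + 1) = t^7 + t^6 + t^5 + t^4 + t^3 + t^2 + t + 1.
Reduce using t^5 ≡ t^4 + t^3 + t + 1 (mod t^5 + t^4 + t^3 + t + 1).
Reduced: t^4 + t + 1.

1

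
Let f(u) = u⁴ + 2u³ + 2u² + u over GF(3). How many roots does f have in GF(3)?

3

Evaluate at each of the 3 elements of GF(3):
f(0) = 0 → root; f(1) = 0 → root; f(2) = 0 → root.
Roots: {0, 1, 2}.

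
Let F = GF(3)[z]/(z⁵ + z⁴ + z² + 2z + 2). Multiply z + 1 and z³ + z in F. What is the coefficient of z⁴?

Multiply in GF(3)[z]: (z + 1)·(z³ + z) = z⁴ + z³ + z² + z.
Reduced: z⁴ + z³ + z² + z.

1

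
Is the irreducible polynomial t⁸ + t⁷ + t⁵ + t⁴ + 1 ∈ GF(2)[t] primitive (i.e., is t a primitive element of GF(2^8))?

No

Write f(t) = t⁸ + t⁷ + t⁵ + t⁴ + 1.
|GF(2^8)^×| = 2^8 − 1 = 255. Prime factorization: 255 = 3·5·17.
f is primitive ⇔ t has order 255 in GF(2)[t]/(f), i.e. t^(255/q) ≠ 1 for each prime q | 255.
t^(85) mod f = t⁷ + t⁶ + t³ + t² + 1.
t^(51) mod f = 1
t^(15) mod f = t⁵ + t⁴ + t + 1.
Since t^(51) = 1, the order of t divides 51 < 255; not primitive.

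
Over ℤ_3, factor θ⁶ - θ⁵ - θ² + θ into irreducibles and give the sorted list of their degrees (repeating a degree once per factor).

1, 1, 1, 1, 2

Write f(θ) = θ⁶ - θ⁵ - θ² + θ.
Roots in ℤ_3: f(0) = 0 → root; f(1) = 0 → root; f(2) = 0 → root.
Linear factors from roots: (θ), (θ - 1), (θ + 1).
Complete factorization: f(θ) = (θ)·(θ + 1)·(θ - 1)^2·(θ² + 1).
Factor degrees with multiplicity: 1 + 1 + 1 + 1 + 2 = 6.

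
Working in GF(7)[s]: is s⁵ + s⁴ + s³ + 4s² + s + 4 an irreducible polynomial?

Yes

Write P(s) = s⁵ + s⁴ + s³ + 4s² + s + 4.
Check for roots in GF(7): P(0) = 4; P(1) = 5; P(2) = 1; P(3) = 2; P(4) = 2; P(5) = 1; P(6) = 6.
No roots, so no linear factors.
Degree-2 irreducible divisors: test the 21 monic irreducibles of degree 2 over GF(7).
None of them divide P (all give nonzero remainder).
No irreducible factor of degree ≤ 2 exists, so P is irreducible over GF(7).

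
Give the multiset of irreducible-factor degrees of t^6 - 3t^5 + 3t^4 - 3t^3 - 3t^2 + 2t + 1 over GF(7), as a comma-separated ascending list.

1, 1, 2, 2

Write f(t) = t^6 - 3t^5 + 3t^4 - 3t^3 - 3t^2 + 2t + 1.
Linear factors from roots: (t + 3), (t + 2).
Complete factorization: f(t) = (t + 2)·(t + 3)·(t^2 + 3t + 1)·(t^2 + 3t - 1).
Factor degrees with multiplicity: 1 + 1 + 2 + 2 = 6.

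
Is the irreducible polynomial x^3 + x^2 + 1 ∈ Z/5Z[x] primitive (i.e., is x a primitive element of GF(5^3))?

Write f(x) = x^3 + x^2 + 1.
|GF(5^3)^×| = 5^3 − 1 = 124. Prime factorization: 124 = 2^2·31.
f is primitive ⇔ x has order 124 in GF(5)[x]/(f), i.e. x^(124/q) ≠ 1 for each prime q | 124.
x^(62) mod f = 1
x^(4) mod f = x^2 + 4x + 1.
Since x^(62) = 1, the order of x divides 62 < 124; not primitive.

No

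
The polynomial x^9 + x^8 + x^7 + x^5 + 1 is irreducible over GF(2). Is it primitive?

No

Write f(x) = x^9 + x^8 + x^7 + x^5 + 1.
|GF(2^9)^×| = 2^9 − 1 = 511. Prime factorization: 511 = 7·73.
f is primitive ⇔ x has order 511 in GF(2)[x]/(f), i.e. x^(511/q) ≠ 1 for each prime q | 511.
x^(73) mod f = 1
x^(7) mod f = x^7.
Since x^(73) = 1, the order of x divides 73 < 511; not primitive.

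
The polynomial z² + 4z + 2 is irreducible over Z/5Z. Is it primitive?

Write f(z) = z² + 4z + 2.
|GF(5^2)^×| = 5^2 − 1 = 24. Prime factorization: 24 = 2^3·3.
f is primitive ⇔ z has order 24 in GF(5)[z]/(f), i.e. z^(24/q) ≠ 1 for each prime q | 24.
z^(12) mod f = 4.
z^(8) mod f = 2z + 1.
None equal 1, so z has full order 24; f is primitive.

Yes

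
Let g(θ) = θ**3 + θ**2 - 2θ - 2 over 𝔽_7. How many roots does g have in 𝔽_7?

Evaluate at each of the 7 elements of 𝔽_7:
g(0) = 5; g(1) = 5; g(2) = 6; g(3) = 0 → root; g(4) = 0 → root; g(5) = 5; g(6) = 0 → root.
Roots: {3, 4, 6}.

3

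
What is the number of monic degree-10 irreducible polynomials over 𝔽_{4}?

x^(4^10) − x is the product of all monic irreducibles of degree dividing 10; Möbius inversion gives N = (1/10) Σ μ(10/d)·4^d.
Divisors of 10: 1, 2, 5, 10; μ(10/d) for each: 1, -1, -1, 1.
Σ = 4^1 − 4^2 − 4^5 + 4^10 = 1047540.
N = 1047540/10 = 104754.

104754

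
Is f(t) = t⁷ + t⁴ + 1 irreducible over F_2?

Check for roots in F_2: f(0) = 1; f(1) = 1.
No roots, so no linear factors.
Monic irreducibles of degree 2 over GF(2): t² + t + 1.
None of them divide f (all give nonzero remainder).
Monic irreducibles of degree 3 over GF(2): t³ + t + 1, t³ + t² + 1.
None of them divide f (all give nonzero remainder).
No irreducible factor of degree ≤ 3 exists, so f is irreducible over GF(2).

Yes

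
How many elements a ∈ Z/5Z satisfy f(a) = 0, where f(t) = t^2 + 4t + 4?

1

Evaluate at each of the 5 elements of Z/5Z:
f(0) = 4; f(1) = 4; f(2) = 1; f(3) = 0 → root; f(4) = 1.
Roots: {3}.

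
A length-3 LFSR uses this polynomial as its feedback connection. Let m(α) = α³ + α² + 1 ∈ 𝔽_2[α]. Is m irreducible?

Yes

Check for roots in 𝔽_2: m(0) = 1; m(1) = 1.
No roots. A degree-3 polynomial over a field with no linear factor is irreducible.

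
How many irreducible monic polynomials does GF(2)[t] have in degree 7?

x^(2^7) − x is the product of all monic irreducibles of degree dividing 7; Möbius inversion gives N = (1/7) Σ μ(7/d)·2^d.
Divisors of 7: 1, 7; μ(7/d) for each: -1, 1.
Σ = − 2^1 + 2^7 = 126.
N = 126/7 = 18.

18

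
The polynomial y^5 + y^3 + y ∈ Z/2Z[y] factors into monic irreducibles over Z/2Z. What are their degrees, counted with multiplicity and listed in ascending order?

1, 2, 2

Write h(y) = y^5 + y^3 + y.
Roots in Z/2Z: h(0) = 0 → root; h(1) = 1.
Linear factors from roots: (y).
Complete factorization: h(y) = (y)·(y^2 + y + 1)^2.
Factor degrees with multiplicity: 1 + 2 + 2 = 5.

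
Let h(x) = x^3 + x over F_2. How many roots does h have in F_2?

Evaluate at each of the 2 elements of F_2:
h(0) = 0 → root; h(1) = 0 → root.
Roots: {0, 1}.

2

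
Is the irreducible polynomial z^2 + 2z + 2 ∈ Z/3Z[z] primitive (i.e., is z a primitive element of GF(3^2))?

Yes

Write f(z) = z^2 + 2z + 2.
|GF(3^2)^×| = 3^2 − 1 = 8. Prime factorization: 8 = 2^3.
f is primitive ⇔ z has order 8 in GF(3)[z]/(f), i.e. z^(8/q) ≠ 1 for each prime q | 8.
z^(4) mod f = 2.
None equal 1, so z has full order 8; f is primitive.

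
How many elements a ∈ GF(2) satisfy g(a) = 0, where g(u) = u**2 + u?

Evaluate at each of the 2 elements of GF(2):
g(0) = 0 → root; g(1) = 0 → root.
Roots: {0, 1}.

2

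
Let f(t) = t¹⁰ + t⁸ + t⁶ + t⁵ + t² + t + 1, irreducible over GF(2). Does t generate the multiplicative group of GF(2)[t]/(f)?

|GF(2^10)^×| = 2^10 − 1 = 1023. Prime factorization: 1023 = 3·11·31.
f is primitive ⇔ t has order 1023 in GF(2)[t]/(f), i.e. t^(1023/q) ≠ 1 for each prime q | 1023.
t^(341) mod f = 1
t^(93) mod f = t⁹ + t⁸ + t⁶ + t³ + t² + t.
t^(33) mod f = t⁹ + t⁷ + t.
Since t^(341) = 1, the order of t divides 341 < 1023; not primitive.

No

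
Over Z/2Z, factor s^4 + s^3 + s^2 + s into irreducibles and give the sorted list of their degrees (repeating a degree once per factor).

1, 1, 1, 1

Write h(s) = s^4 + s^3 + s^2 + s.
Roots in Z/2Z: h(0) = 0 → root; h(1) = 0 → root.
Linear factors from roots: (s), (s + 1).
Complete factorization: h(s) = (s)·(s + 1)^3.
Factor degrees with multiplicity: 1 + 1 + 1 + 1 = 4.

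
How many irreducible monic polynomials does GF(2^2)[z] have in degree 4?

60

The number of monic irreducibles of degree 4 over GF(4) is (1/4)·Σ_{d∣4} μ(4/d) 4^d.
Divisors of 4: 1, 2, 4; μ(4/d) for each: 0, -1, 1.
Σ = − 4^2 + 4^4 = 240.
N = 240/4 = 60.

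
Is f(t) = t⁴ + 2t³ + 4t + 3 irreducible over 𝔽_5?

Check for roots in 𝔽_5: f(0) = 3; f(1) = 0 → root; f(2) = 3; f(3) = 0 → root; f(4) = 3.
f(1) = 0, so (t − 1) divides f(t); f is reducible.

No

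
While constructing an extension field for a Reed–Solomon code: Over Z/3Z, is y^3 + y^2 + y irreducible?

No

Write h(y) = y^3 + y^2 + y.
Check for roots in Z/3Z: h(0) = 0 → root; h(1) = 0 → root; h(2) = 2.
h(0) = 0, so (y) divides h(y); h is reducible.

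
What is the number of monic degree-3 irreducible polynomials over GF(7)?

The number of monic irreducibles of degree 3 over GF(7) is (1/3)·Σ_{d∣3} μ(3/d) 7^d.
Divisors of 3: 1, 3; μ(3/d) for each: -1, 1.
Σ = − 7^1 + 7^3 = 336.
N = 336/3 = 112.

112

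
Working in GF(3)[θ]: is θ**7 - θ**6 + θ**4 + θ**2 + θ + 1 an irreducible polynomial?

No

Write f(θ) = θ**7 - θ**6 + θ**4 + θ**2 + θ + 1.
Check for roots in GF(3): f(0) = 1; f(1) = 1; f(2) = 0 → root.
f(2) = 0, so (θ − 2) divides f(θ); f is reducible.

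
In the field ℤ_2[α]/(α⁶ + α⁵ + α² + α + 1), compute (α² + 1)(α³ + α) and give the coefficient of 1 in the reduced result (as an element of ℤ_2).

Multiply in ℤ_2[α]: (α² + 1)·(α³ + α) = α⁵ + α.
Reduced: α⁵ + α.

0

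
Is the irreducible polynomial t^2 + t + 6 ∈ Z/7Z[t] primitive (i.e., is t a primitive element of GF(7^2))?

Write f(t) = t^2 + t + 6.
|GF(7^2)^×| = 7^2 − 1 = 48. Prime factorization: 48 = 2^4·3.
f is primitive ⇔ t has order 48 in GF(7)[t]/(f), i.e. t^(48/q) ≠ 1 for each prime q | 48.
t^(24) mod f = 6.
t^(16) mod f = 1
Since t^(16) = 1, the order of t divides 16 < 48; not primitive.

No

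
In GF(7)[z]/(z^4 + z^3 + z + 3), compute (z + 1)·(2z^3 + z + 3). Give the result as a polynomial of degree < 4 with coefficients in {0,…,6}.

z^2 + 2z + 4

Multiply in GF(7)[z]: (z + 1)·(2z^3 + z + 3) = 2z^4 + 2z^3 + z^2 + 4z + 3.
Reduce using z^4 ≡ 6z^3 + 6z + 4 (mod z^4 + z^3 + z + 3).
Reduced: z^2 + 2z + 4.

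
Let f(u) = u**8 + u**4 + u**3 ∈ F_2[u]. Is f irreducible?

Check for roots in F_2: f(0) = 0 → root; f(1) = 1.
f(0) = 0, so (u) divides f(u); f is reducible.

No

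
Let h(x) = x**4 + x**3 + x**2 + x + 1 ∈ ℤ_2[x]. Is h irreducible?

Check for roots in ℤ_2: h(0) = 1; h(1) = 1.
No roots, so no linear factors.
Monic irreducibles of degree 2 over GF(2): x**2 + x + 1.
None of them divide h (all give nonzero remainder).
No irreducible factor of degree ≤ 2 exists, so h is irreducible over GF(2).

Yes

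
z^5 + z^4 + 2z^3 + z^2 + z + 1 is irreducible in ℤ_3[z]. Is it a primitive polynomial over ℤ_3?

Yes

Write f(z) = z^5 + z^4 + 2z^3 + z^2 + z + 1.
|GF(3^5)^×| = 3^5 − 1 = 242. Prime factorization: 242 = 2·11^2.
f is primitive ⇔ z has order 242 in GF(3)[z]/(f), i.e. z^(242/q) ≠ 1 for each prime q | 242.
z^(121) mod f = 2.
z^(22) mod f = z^4 + z^2 + z.
None equal 1, so z has full order 242; f is primitive.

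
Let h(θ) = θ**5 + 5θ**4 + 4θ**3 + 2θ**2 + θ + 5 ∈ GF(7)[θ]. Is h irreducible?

Yes

Check for roots in GF(7): h(0) = 5; h(1) = 4; h(2) = 5; h(3) = 5; h(4) = 4; h(5) = 6; h(6) = 6.
No roots, so no linear factors.
Degree-2 irreducible divisors: test the 21 monic irreducibles of degree 2 over GF(7).
None of them divide h (all give nonzero remainder).
No irreducible factor of degree ≤ 2 exists, so h is irreducible over GF(7).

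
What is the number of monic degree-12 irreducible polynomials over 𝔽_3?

The number of monic irreducibles of degree 12 over GF(3) is (1/12)·Σ_{d∣12} μ(12/d) 3^d.
Divisors of 12: 1, 2, 3, 4, 6, 12; μ(12/d) for each: 0, 1, 0, -1, -1, 1.
Σ = 3^2 − 3^4 − 3^6 + 3^12 = 530640.
N = 530640/12 = 44220.

44220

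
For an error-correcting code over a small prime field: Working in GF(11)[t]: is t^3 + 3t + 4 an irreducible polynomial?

No

Write P(t) = t^3 + 3t + 4.
Check each element of GF(11) for a root: P(0)=4, P(1)=8, P(2)=7, P(3)=7, P(4)=3, P(5)=1, P(6)=7, P(7)=5, P(8)=1, P(9)=1, P(10)=0.
P(10) = 0, so (t − 10) divides P(t); P is reducible.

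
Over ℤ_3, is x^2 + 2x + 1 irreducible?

No

Write P(x) = x^2 + 2x + 1.
Check for roots in ℤ_3: P(0) = 1; P(1) = 1; P(2) = 0 → root.
P(2) = 0, so (x − 2) divides P(x); P is reducible.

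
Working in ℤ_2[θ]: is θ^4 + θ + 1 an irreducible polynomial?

Yes

Write f(θ) = θ^4 + θ + 1.
Check for roots in ℤ_2: f(0) = 1; f(1) = 1.
No roots, so no linear factors.
Monic irreducibles of degree 2 over GF(2): θ^2 + θ + 1.
None of them divide f (all give nonzero remainder).
No irreducible factor of degree ≤ 2 exists, so f is irreducible over GF(2).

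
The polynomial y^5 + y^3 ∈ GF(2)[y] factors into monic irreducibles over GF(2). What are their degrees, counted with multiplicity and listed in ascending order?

1, 1, 1, 1, 1

Write g(y) = y^5 + y^3.
Roots in GF(2): g(0) = 0 → root; g(1) = 0 → root.
Linear factors from roots: (y), (y + 1).
Complete factorization: g(y) = (y + 1)^2·(y)^3.
Factor degrees with multiplicity: 1 + 1 + 1 + 1 + 1 = 5.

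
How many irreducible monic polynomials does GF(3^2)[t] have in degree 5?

11808

The number of monic irreducibles of degree 5 over GF(9) is (1/5)·Σ_{d∣5} μ(5/d) 9^d.
Divisors of 5: 1, 5; μ(5/d) for each: -1, 1.
Σ = − 9^1 + 9^5 = 59040.
N = 59040/5 = 11808.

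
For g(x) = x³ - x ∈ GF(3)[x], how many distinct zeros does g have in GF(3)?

3

Evaluate at each of the 3 elements of GF(3):
g(0) = 0 → root; g(1) = 0 → root; g(2) = 0 → root.
Roots: {0, 1, 2}.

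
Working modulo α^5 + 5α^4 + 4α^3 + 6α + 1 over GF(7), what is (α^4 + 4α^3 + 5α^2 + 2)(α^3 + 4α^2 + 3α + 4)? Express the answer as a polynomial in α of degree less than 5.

Multiply in GF(7)[α]: (α^4 + 4α^3 + 5α^2 + 2)·(α^3 + 4α^2 + 3α + 4) = α^7 + α^6 + 3α^5 + α^4 + 5α^3 + 6α + 1.
Reduce using α^5 ≡ 2α^4 + 3α^3 + α + 6 (mod α^5 + 5α^4 + 4α^3 + 6α + 1).
Reduced: 6α^4 + 2α^2 + α + 3.

6α^4 + 2α^2 + α + 3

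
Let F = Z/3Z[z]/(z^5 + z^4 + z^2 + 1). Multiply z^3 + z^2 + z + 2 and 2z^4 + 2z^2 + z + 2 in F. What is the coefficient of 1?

0

Multiply in Z/3Z[z]: (z^3 + z^2 + z + 2)·(2z^4 + 2z^2 + z + 2) = 2z^7 + 2z^6 + z^5 + z^4 + 2z^3 + z^2 + z + 1.
Reduce using z^5 ≡ 2z^4 + 2z^2 + 2 (mod z^5 + z^4 + z^2 + 1).
Reduced: z^4 + 2z^3 + z^2 + z.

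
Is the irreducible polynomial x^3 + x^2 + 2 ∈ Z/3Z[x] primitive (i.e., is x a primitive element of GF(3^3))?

No

Write f(x) = x^3 + x^2 + 2.
|GF(3^3)^×| = 3^3 − 1 = 26. Prime factorization: 26 = 2·13.
f is primitive ⇔ x has order 26 in GF(3)[x]/(f), i.e. x^(26/q) ≠ 1 for each prime q | 26.
x^(13) mod f = 1
x^(2) mod f = x^2.
Since x^(13) = 1, the order of x divides 13 < 26; not primitive.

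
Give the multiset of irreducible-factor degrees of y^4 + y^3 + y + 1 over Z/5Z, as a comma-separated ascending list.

1, 1, 2

Write g(y) = y^4 + y^3 + y + 1.
Roots in Z/5Z: g(0) = 1; g(1) = 4; g(2) = 2; g(3) = 2; g(4) = 0 → root.
Linear factors from roots: (y + 1).
Complete factorization: g(y) = (y + 1)^2·(y^2 + 4y + 1).
Factor degrees with multiplicity: 1 + 1 + 2 = 4.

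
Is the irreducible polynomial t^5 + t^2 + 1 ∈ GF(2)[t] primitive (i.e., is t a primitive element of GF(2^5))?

Write f(t) = t^5 + t^2 + 1.
|GF(2^5)^×| = 2^5 − 1 = 31. Prime factorization: 31 = 31.
f is primitive ⇔ t has order 31 in GF(2)[t]/(f), i.e. t^(31/q) ≠ 1 for each prime q | 31.
t^(1) mod f = t.
None equal 1, so t has full order 31; f is primitive.

Yes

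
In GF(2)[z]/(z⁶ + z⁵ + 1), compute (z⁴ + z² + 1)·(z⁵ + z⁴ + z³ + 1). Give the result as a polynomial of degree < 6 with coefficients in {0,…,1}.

Multiply in GF(2)[z]: (z⁴ + z² + 1)·(z⁵ + z⁴ + z³ + 1) = z⁹ + z⁸ + z⁶ + z³ + z² + 1.
Reduce using z⁶ ≡ z⁵ + 1 (mod z⁶ + z⁵ + 1).
Reduced: z⁵ + z².

z^5 + z^2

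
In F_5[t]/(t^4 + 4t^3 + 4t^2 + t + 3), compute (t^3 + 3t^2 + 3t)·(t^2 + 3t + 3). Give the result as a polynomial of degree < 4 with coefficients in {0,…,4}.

3t^3 + 4t^2 + 4t + 4

Multiply in F_5[t]: (t^3 + 3t^2 + 3t)·(t^2 + 3t + 3) = t^5 + t^4 + 3t^2 + 4t.
Reduce using t^4 ≡ t^3 + t^2 + 4t + 2 (mod t^4 + 4t^3 + 4t^2 + t + 3).
Reduced: 3t^3 + 4t^2 + 4t + 4.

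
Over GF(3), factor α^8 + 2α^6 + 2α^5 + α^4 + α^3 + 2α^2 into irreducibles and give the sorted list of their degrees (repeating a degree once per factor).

1, 1, 1, 1, 1, 3

Write h(α) = α^8 + 2α^6 + 2α^5 + α^4 + α^3 + 2α^2.
Roots in GF(3): h(0) = 0 → root; h(1) = 0 → root; h(2) = 0 → root.
Linear factors from roots: (α), (α + 2), (α + 1).
Complete factorization: h(α) = (α + 2)·(α)^2·(α + 1)^2·(α^3 + 2α^2 + α + 1).
Factor degrees with multiplicity: 1 + 1 + 1 + 1 + 1 + 3 = 8.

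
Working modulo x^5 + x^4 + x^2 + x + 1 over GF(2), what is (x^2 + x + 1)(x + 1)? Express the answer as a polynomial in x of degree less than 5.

Multiply in GF(2)[x]: (x^2 + x + 1)·(x + 1) = x^3 + 1.
Reduced: x^3 + 1.

x^3 + 1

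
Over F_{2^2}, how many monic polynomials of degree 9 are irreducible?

x^(4^9) − x is the product of all monic irreducibles of degree dividing 9; Möbius inversion gives N = (1/9) Σ μ(9/d)·4^d.
Divisors of 9: 1, 3, 9; μ(9/d) for each: 0, -1, 1.
Σ = − 4^3 + 4^9 = 262080.
N = 262080/9 = 29120.

29120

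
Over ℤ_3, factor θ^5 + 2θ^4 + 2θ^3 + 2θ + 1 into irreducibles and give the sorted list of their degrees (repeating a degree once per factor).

5

Write g(θ) = θ^5 + 2θ^4 + 2θ^3 + 2θ + 1.
Roots in ℤ_3: g(0) = 1; g(1) = 2; g(2) = 1.
Complete factorization: g(θ) = (θ^5 + 2θ^4 + 2θ^3 + 2θ + 1).
Factor degrees with multiplicity: 5 = 5.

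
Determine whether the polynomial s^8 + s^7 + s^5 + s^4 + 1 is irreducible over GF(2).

Write m(s) = s^8 + s^7 + s^5 + s^4 + 1.
Check for roots in GF(2): m(0) = 1; m(1) = 1.
No roots, so no linear factors.
Monic irreducibles of degree 2 over GF(2): s^2 + s + 1.
None of them divide m (all give nonzero remainder).
Monic irreducibles of degree 3 over GF(2): s^3 + s + 1, s^3 + s^2 + 1.
None of them divide m (all give nonzero remainder).
Monic irreducibles of degree 4 over GF(2): s^4 + s + 1, s^4 + s^3 + 1, s^4 + s^3 + s^2 + s + 1.
None of them divide m (all give nonzero remainder).
No irreducible factor of degree ≤ 4 exists, so m is irreducible over GF(2).

Yes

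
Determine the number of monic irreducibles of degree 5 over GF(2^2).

The number of monic irreducibles of degree 5 over GF(4) is (1/5)·Σ_{d∣5} μ(5/d) 4^d.
Divisors of 5: 1, 5; μ(5/d) for each: -1, 1.
Σ = − 4^1 + 4^5 = 1020.
N = 1020/5 = 204.

204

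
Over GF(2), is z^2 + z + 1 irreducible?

Write m(z) = z^2 + z + 1.
Check for roots in GF(2): m(0) = 1; m(1) = 1.
No roots. A degree-2 polynomial over a field with no linear factor is irreducible.

Yes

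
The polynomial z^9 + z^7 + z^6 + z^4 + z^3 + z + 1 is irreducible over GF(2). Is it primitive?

Yes

Write f(z) = z^9 + z^7 + z^6 + z^4 + z^3 + z + 1.
|GF(2^9)^×| = 2^9 − 1 = 511. Prime factorization: 511 = 7·73.
f is primitive ⇔ z has order 511 in GF(2)[z]/(f), i.e. z^(511/q) ≠ 1 for each prime q | 511.
z^(73) mod f = z^6 + z^5 + z^4 + z^3 + z^2 + z + 1.
z^(7) mod f = z^7.
None equal 1, so z has full order 511; f is primitive.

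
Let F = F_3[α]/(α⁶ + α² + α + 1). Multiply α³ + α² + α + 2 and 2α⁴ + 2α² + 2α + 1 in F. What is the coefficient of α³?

0

Multiply in F_3[α]: (α³ + α² + α + 2)·(2α⁴ + 2α² + 2α + 1) = 2α⁷ + 2α⁶ + α⁵ + 2α⁴ + 2α³ + α² + 2α + 2.
Reduce using α⁶ ≡ 2α² + 2α + 2 (mod α⁶ + α² + α + 1).
Reduced: α⁵ + 2α⁴ + α.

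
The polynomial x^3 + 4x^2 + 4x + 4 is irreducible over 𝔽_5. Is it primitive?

Write f(x) = x^3 + 4x^2 + 4x + 4.
|GF(5^3)^×| = 5^3 − 1 = 124. Prime factorization: 124 = 2^2·31.
f is primitive ⇔ x has order 124 in GF(5)[x]/(f), i.e. x^(124/q) ≠ 1 for each prime q | 124.
x^(62) mod f = 1
x^(4) mod f = 2x^2 + 2x + 1.
Since x^(62) = 1, the order of x divides 62 < 124; not primitive.

No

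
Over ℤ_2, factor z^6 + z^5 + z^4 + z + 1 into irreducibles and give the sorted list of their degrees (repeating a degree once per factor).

Write g(z) = z^6 + z^5 + z^4 + z + 1.
Roots in ℤ_2: g(0) = 1; g(1) = 1.
Complete factorization: g(z) = (z^6 + z^5 + z^4 + z + 1).
Factor degrees with multiplicity: 6 = 6.

6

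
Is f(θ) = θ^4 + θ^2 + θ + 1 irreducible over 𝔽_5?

Check for roots in 𝔽_5: f(0) = 1; f(1) = 4; f(2) = 3; f(3) = 4; f(4) = 2.
No roots, so no linear factors.
Degree-2 irreducible divisors: test the 10 monic irreducibles of degree 2 over GF(5).
None of them divide f (all give nonzero remainder).
No irreducible factor of degree ≤ 2 exists, so f is irreducible over GF(5).

Yes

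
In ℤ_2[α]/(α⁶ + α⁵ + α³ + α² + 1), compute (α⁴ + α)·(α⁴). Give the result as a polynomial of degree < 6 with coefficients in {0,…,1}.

Multiply in ℤ_2[α]: (α⁴ + α)·(α⁴) = α⁸ + α⁵.
Reduce using α⁶ ≡ α⁵ + α³ + α² + 1 (mod α⁶ + α⁵ + α³ + α² + 1).
Reduced: α⁵ + α + 1.

α^5 + α + 1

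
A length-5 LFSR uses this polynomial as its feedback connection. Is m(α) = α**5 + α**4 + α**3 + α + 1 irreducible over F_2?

Check for roots in F_2: m(0) = 1; m(1) = 1.
No roots, so no linear factors.
Monic irreducibles of degree 2 over GF(2): α**2 + α + 1.
None of them divide m (all give nonzero remainder).
No irreducible factor of degree ≤ 2 exists, so m is irreducible over GF(2).

Yes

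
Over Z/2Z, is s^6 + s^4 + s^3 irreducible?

Write P(s) = s^6 + s^4 + s^3.
Check for roots in Z/2Z: P(0) = 0 → root; P(1) = 1.
P(0) = 0, so (s) divides P(s); P is reducible.

No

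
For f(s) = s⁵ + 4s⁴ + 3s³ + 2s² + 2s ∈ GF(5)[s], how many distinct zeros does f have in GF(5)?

Evaluate at each of the 5 elements of GF(5):
f(0) = 0 → root; f(1) = 2; f(2) = 2; f(3) = 2; f(4) = 0 → root.
Roots: {0, 4}.

2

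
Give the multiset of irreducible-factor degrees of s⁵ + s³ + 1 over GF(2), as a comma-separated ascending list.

Write f(s) = s⁵ + s³ + 1.
Roots in GF(2): f(0) = 1; f(1) = 1.
Complete factorization: f(s) = (s⁵ + s³ + 1).
Factor degrees with multiplicity: 5 = 5.

5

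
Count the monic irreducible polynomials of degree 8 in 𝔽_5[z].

48750

The number of monic irreducibles of degree 8 over GF(5) is (1/8)·Σ_{d∣8} μ(8/d) 5^d.
Divisors of 8: 1, 2, 4, 8; μ(8/d) for each: 0, 0, -1, 1.
Σ = − 5^4 + 5^8 = 390000.
N = 390000/8 = 48750.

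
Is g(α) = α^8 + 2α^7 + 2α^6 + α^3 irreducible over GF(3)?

Check for roots in GF(3): g(0) = 0 → root; g(1) = 0 → root; g(2) = 0 → root.
g(0) = 0, so (α) divides g(α); g is reducible.

No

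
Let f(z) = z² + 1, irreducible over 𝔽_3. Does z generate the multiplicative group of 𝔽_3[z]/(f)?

No

|GF(3^2)^×| = 3^2 − 1 = 8. Prime factorization: 8 = 2^3.
f is primitive ⇔ z has order 8 in GF(3)[z]/(f), i.e. z^(8/q) ≠ 1 for each prime q | 8.
z^(4) mod f = 1
Since z^(4) = 1, the order of z divides 4 < 8; not primitive.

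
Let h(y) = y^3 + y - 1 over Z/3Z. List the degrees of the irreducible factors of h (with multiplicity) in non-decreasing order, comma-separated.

Roots in Z/3Z: h(0) = 2; h(1) = 1; h(2) = 0 → root.
Linear factors from roots: (y + 1).
Complete factorization: h(y) = (y + 1)·(y^2 - y - 1).
Factor degrees with multiplicity: 1 + 2 = 3.

1, 2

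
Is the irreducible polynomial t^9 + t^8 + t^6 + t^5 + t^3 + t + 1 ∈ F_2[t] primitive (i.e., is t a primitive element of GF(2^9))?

Yes

Write f(t) = t^9 + t^8 + t^6 + t^5 + t^3 + t + 1.
|GF(2^9)^×| = 2^9 − 1 = 511. Prime factorization: 511 = 7·73.
f is primitive ⇔ t has order 511 in GF(2)[t]/(f), i.e. t^(511/q) ≠ 1 for each prime q | 511.
t^(73) mod f = t^6 + t^5 + t^3 + t^2 + t + 1.
t^(7) mod f = t^7.
None equal 1, so t has full order 511; f is primitive.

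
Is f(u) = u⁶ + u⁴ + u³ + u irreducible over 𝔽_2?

No

Check for roots in 𝔽_2: f(0) = 0 → root; f(1) = 0 → root.
f(0) = 0, so (u) divides f(u); f is reducible.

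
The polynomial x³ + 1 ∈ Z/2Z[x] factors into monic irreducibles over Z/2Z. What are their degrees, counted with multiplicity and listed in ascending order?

Write g(x) = x³ + 1.
Roots in Z/2Z: g(0) = 1; g(1) = 0 → root.
Linear factors from roots: (x + 1).
Complete factorization: g(x) = (x + 1)·(x² + x + 1).
Factor degrees with multiplicity: 1 + 2 = 3.

1, 2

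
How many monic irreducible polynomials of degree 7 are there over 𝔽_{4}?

2340

The number of monic irreducibles of degree 7 over GF(4) is (1/7)·Σ_{d∣7} μ(7/d) 4^d.
Divisors of 7: 1, 7; μ(7/d) for each: -1, 1.
Σ = − 4^1 + 4^7 = 16380.
N = 16380/7 = 2340.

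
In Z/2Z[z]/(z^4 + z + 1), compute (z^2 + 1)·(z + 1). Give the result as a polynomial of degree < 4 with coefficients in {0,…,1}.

Multiply in Z/2Z[z]: (z^2 + 1)·(z + 1) = z^3 + z^2 + z + 1.
Reduced: z^3 + z^2 + z + 1.

z^3 + z^2 + z + 1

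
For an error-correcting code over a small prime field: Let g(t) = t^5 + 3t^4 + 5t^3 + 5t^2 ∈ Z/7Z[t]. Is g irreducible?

Check for roots in Z/7Z: g(0) = 0 → root; g(1) = 0 → root; g(2) = 0 → root; g(3) = 1; g(4) = 1; g(5) = 3; g(6) = 2.
g(0) = 0, so (t) divides g(t); g is reducible.

No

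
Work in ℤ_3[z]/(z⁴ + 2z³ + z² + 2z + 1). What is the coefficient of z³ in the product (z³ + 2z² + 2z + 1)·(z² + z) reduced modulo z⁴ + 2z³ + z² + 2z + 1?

1

Multiply in ℤ_3[z]: (z³ + 2z² + 2z + 1)·(z² + z) = z⁵ + z³ + z.
Reduce using z⁴ ≡ z³ + 2z² + z + 2 (mod z⁴ + 2z³ + z² + 2z + 1).
Reduced: z³ + z + 2.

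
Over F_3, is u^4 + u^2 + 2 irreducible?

Write h(u) = u^4 + u^2 + 2.
Check for roots in F_3: h(0) = 2; h(1) = 1; h(2) = 1.
No roots, so no linear factors.
Monic irreducibles of degree 2 over GF(3): u^2 + 1, u^2 + u + 2, u^2 + 2u + 2.
None of them divide h (all give nonzero remainder).
No irreducible factor of degree ≤ 2 exists, so h is irreducible over GF(3).

Yes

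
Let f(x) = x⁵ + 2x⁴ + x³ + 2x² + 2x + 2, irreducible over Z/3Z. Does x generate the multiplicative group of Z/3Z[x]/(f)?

|GF(3^5)^×| = 3^5 − 1 = 242. Prime factorization: 242 = 2·11^2.
f is primitive ⇔ x has order 242 in GF(3)[x]/(f), i.e. x^(242/q) ≠ 1 for each prime q | 242.
x^(121) mod f = 1
x^(22) mod f = x⁴ + x² + 2x + 2.
Since x^(121) = 1, the order of x divides 121 < 242; not primitive.

No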